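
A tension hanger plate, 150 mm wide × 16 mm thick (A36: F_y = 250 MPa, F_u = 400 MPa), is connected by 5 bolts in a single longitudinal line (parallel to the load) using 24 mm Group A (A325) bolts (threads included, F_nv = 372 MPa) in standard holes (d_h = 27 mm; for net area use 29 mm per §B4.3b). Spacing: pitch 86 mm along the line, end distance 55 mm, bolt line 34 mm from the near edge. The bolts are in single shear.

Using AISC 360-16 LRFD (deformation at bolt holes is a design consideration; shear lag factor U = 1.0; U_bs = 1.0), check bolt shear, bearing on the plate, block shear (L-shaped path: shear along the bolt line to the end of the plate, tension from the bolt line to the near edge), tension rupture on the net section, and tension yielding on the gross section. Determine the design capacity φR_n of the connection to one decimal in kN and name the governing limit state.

540.0 kN (gross-section yield governs)

Bolt shear: A_b = π(24)²/4 = 452.39 mm². φR_n = 0.75 × 372 × 452.39 × 5 × 1 = 631.1 kN.
Bearing (16 mm plate, F_u = 400 MPa): end bolts L_c = 55 − 27/2 = 41.5, R_n = min(1.2×41.5×16×400, 2.4×24×16×400) = 318.72 kN/bolt; interior L_c = 86 − 27 = 59, R_n = 368.64 kN/bolt. φR_n = 0.75 × (1×318.72 + 4×368.64) = 1345.0 kN.
Block shear: shear path 1×[55+4×86] = 1×399 mm, A_gv = 6384, A_nv = 1×(399 − 4.5×29)×16 = 4296 mm²; tension to near edge: (34 − 0.5×29)×16 = 312 mm². R_n = min(0.6×400×4296, 0.6×250×6384) + 1.0×400×312 = min(1031, 957.6) + 124.8 = 1082.4 kN. φR_n = 0.75 × 1082.4 = 811.8 kN.
Tension rupture (net): A_n = (150 − 1×29)×16 = 1936 mm² (U = 1.0, A_e = A_n). φR_n = 0.75 × 400 × 1936 = 580.8 kN.
Tension yield (gross): A_g = 150×16 = 2400 mm². φR_n = 0.90 × 250 × 2400 = 540.0 kN.
Governing: min(631.1, 1345.0, 811.8, 580.8, 540.0) = 540.0 kN → gross-section yield.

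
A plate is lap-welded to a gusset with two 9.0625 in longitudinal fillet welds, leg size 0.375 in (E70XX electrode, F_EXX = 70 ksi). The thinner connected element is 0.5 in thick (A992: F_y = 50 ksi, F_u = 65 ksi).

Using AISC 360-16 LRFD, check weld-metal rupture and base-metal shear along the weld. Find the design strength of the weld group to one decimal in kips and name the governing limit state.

151.4 kips (weld metal governs)

Weld metal: throat = 0.707×0.375 = 0.26513 in, L = 2×9.0625 = 18.125 in. φR_n = 0.75 × 0.6 × 70 × 0.26513 × 18.125 = 151.4 kips.
Base metal shear (0.5 in plate): yield φR_n = 1.0×0.6×50×0.5×18.125 = 271.9 kips; rupture φR_n = 0.75×0.6×65×0.5×18.125 = 265.1 kips; take 265.1 kips (rupture).
Governing: min(151.4, 265.1) = 151.4 kips → weld metal.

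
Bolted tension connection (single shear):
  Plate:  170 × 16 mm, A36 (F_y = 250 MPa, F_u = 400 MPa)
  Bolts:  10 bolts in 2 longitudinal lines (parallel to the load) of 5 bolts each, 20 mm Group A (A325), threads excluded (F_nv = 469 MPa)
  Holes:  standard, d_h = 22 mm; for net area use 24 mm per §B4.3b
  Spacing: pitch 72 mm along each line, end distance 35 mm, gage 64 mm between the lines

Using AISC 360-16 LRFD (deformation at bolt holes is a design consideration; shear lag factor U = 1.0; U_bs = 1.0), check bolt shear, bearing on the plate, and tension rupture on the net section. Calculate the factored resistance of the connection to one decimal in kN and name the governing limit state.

Bolt shear: A_b = π(20)²/4 = 314.16 mm². φR_n = 0.75 × 469 × 314.16 × 10 × 1 = 1105.1 kN.
Bearing (16 mm plate, F_u = 400 MPa): end bolts L_c = 35 − 22/2 = 24, R_n = min(1.2×24×16×400, 2.4×20×16×400) = 184.32 kN/bolt; interior L_c = 72 − 22 = 50, R_n = 307.2 kN/bolt. φR_n = 0.75 × (2×184.32 + 8×307.2) = 2119.7 kN.
Tension rupture (net): A_n = (170 − 2×24)×16 = 1952 mm² (U = 1.0, A_e = A_n). φR_n = 0.75 × 400 × 1952 = 585.6 kN.
Governing: min(1105.1, 2119.7, 585.6) = 585.6 kN → net-section rupture.

585.6 kN (net-section rupture governs)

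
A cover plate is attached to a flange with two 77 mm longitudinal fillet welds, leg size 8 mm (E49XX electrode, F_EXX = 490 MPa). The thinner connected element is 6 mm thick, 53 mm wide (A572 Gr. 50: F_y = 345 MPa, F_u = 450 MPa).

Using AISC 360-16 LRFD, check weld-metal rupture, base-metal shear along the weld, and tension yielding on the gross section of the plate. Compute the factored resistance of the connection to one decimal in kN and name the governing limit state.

Weld metal: throat = 0.707×8 = 5.656 mm, L = 2×77 = 154 mm. φR_n = 0.75 × 0.6 × 490 × 5.656 × 154 = 192.1 kN.
Base metal shear (6 mm plate): yield φR_n = 1.0×0.6×345×6×154 = 191.3 kN; rupture φR_n = 0.75×0.6×450×6×154 = 187.1 kN; take 187.1 kN (rupture).
Tension yield (gross): A_g = 53×6 = 318 mm². φR_n = 0.90 × 345 × 318 = 98.7 kN.
Governing: min(192.1, 187.1, 98.7) = 98.7 kN → gross-section yield.

98.7 kN (gross-section yield governs)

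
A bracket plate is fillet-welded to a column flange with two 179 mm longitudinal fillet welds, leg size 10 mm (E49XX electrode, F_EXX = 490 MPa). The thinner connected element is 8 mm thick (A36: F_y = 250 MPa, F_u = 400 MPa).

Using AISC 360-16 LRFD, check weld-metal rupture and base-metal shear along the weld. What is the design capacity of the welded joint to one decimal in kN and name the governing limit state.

429.6 kN (base-metal shear governs)

Weld metal: throat = 0.707×10 = 7.07 mm, L = 2×179 = 358 mm. φR_n = 0.75 × 0.6 × 490 × 7.07 × 358 = 558.1 kN.
Base metal shear (8 mm plate): yield φR_n = 1.0×0.6×250×8×358 = 429.6 kN; rupture φR_n = 0.75×0.6×400×8×358 = 515.5 kN; take 429.6 kN (yield).
Governing: min(558.1, 429.6) = 429.6 kN → base-metal shear.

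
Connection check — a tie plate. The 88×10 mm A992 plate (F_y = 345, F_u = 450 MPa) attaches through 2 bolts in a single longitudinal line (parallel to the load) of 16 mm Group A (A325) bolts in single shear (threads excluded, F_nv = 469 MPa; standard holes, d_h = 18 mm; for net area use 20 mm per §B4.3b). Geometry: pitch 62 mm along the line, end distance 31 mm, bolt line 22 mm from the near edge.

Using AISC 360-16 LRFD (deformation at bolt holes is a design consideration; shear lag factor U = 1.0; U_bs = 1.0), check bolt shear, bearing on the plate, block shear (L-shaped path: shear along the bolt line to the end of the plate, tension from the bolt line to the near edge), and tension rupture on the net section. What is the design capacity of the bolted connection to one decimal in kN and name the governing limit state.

Bolt shear: A_b = π(16)²/4 = 201.06 mm². φR_n = 0.75 × 469 × 201.06 × 2 × 1 = 141.4 kN.
Bearing (10 mm plate, F_u = 450 MPa): end bolts L_c = 31 − 18/2 = 22, R_n = min(1.2×22×10×450, 2.4×16×10×450) = 118.8 kN/bolt; interior L_c = 62 − 18 = 44, R_n = 172.8 kN/bolt. φR_n = 0.75 × (1×118.8 + 1×172.8) = 218.7 kN.
Block shear: shear path 1×[31+1×62] = 1×93 mm, A_gv = 930, A_nv = 1×(93 − 1.5×20)×10 = 630 mm²; tension to near edge: (22 − 0.5×20)×10 = 120 mm². R_n = min(0.6×450×630, 0.6×345×930) + 1.0×450×120 = min(170.1, 192.51) + 54 = 224.1 kN. φR_n = 0.75 × 224.1 = 168.1 kN.
Tension rupture (net): A_n = (88 − 1×20)×10 = 680 mm² (U = 1.0, A_e = A_n). φR_n = 0.75 × 450 × 680 = 229.5 kN.
Governing: min(141.4, 218.7, 168.1, 229.5) = 141.4 kN → bolt shear.

141.4 kN (bolt shear governs)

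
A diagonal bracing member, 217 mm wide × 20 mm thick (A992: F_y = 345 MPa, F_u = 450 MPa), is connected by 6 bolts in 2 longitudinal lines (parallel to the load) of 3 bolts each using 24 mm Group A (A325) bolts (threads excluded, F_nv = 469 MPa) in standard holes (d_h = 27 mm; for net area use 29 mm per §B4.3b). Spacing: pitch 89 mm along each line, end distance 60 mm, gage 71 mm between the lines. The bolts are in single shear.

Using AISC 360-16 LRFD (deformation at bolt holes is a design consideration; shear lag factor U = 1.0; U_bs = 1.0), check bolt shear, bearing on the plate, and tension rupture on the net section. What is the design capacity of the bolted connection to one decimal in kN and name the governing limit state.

Bolt shear: A_b = π(24)²/4 = 452.39 mm². φR_n = 0.75 × 469 × 452.39 × 6 × 1 = 954.8 kN.
Bearing (20 mm plate, F_u = 450 MPa): end bolts L_c = 60 − 27/2 = 46.5, R_n = min(1.2×46.5×20×450, 2.4×24×20×450) = 502.2 kN/bolt; interior L_c = 89 − 27 = 62, R_n = 518.4 kN/bolt. φR_n = 0.75 × (2×502.2 + 4×518.4) = 2308.5 kN.
Tension rupture (net): A_n = (217 − 2×29)×20 = 3180 mm² (U = 1.0, A_e = A_n). φR_n = 0.75 × 450 × 3180 = 1073.3 kN.
Governing: min(954.8, 2308.5, 1073.3) = 954.8 kN → bolt shear.

954.8 kN (bolt shear governs)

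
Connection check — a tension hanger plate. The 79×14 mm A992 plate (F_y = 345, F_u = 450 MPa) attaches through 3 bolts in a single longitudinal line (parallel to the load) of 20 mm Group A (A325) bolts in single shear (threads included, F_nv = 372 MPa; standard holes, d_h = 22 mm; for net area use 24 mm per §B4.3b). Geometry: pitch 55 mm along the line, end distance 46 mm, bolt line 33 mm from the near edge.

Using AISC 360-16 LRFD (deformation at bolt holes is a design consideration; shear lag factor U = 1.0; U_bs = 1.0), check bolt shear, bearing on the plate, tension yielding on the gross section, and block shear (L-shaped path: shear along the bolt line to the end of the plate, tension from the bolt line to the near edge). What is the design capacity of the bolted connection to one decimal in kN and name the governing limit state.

263.0 kN (bolt shear governs)

Bolt shear: A_b = π(20)²/4 = 314.16 mm². φR_n = 0.75 × 372 × 314.16 × 3 × 1 = 263.0 kN.
Bearing (14 mm plate, F_u = 450 MPa): end bolts L_c = 46 − 22/2 = 35, R_n = min(1.2×35×14×450, 2.4×20×14×450) = 264.6 kN/bolt; interior L_c = 55 − 22 = 33, R_n = 249.48 kN/bolt. φR_n = 0.75 × (1×264.6 + 2×249.48) = 572.7 kN.
Tension yield (gross): A_g = 79×14 = 1106 mm². φR_n = 0.90 × 345 × 1106 = 343.4 kN.
Block shear: shear path 1×[46+2×55] = 1×156 mm, A_gv = 2184, A_nv = 1×(156 − 2.5×24)×14 = 1344 mm²; tension to near edge: (33 − 0.5×24)×14 = 294 mm². R_n = min(0.6×450×1344, 0.6×345×2184) + 1.0×450×294 = min(362.88, 452.09) + 132.3 = 495.18 kN. φR_n = 0.75 × 495.18 = 371.4 kN.
Governing: min(263.0, 572.7, 343.4, 371.4) = 263.0 kN → bolt shear.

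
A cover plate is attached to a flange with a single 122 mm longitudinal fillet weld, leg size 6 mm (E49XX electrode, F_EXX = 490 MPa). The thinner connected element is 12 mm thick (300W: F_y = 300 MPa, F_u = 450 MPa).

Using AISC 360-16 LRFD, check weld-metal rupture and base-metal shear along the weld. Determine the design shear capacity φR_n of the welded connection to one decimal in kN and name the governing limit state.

Weld metal: throat = 0.707×6 = 4.242 mm, L = 122 mm. φR_n = 0.75 × 0.6 × 490 × 4.242 × 122 = 114.1 kN.
Base metal shear (12 mm plate): yield φR_n = 1.0×0.6×300×12×122 = 263.5 kN; rupture φR_n = 0.75×0.6×450×12×122 = 296.5 kN; take 263.5 kN (yield).
Governing: min(114.1, 263.5) = 114.1 kN → weld metal.

114.1 kN (weld metal governs)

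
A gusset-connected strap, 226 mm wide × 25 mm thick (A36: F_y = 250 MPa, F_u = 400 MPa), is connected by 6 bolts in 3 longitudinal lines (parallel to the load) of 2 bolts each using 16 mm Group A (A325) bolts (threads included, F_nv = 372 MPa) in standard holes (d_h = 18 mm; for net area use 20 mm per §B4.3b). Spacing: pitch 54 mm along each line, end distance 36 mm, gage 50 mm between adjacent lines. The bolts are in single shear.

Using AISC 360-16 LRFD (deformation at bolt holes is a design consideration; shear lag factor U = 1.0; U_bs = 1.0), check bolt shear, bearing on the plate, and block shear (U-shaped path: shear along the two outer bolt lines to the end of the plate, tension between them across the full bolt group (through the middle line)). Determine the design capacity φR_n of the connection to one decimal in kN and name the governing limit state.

Bolt shear: A_b = π(16)²/4 = 201.06 mm². φR_n = 0.75 × 372 × 201.06 × 6 × 1 = 336.6 kN.
Bearing (25 mm plate, F_u = 400 MPa): end bolts L_c = 36 − 18/2 = 27, R_n = min(1.2×27×25×400, 2.4×16×25×400) = 324 kN/bolt; interior L_c = 54 − 18 = 36, R_n = 384 kN/bolt. φR_n = 0.75 × (3×324 + 3×384) = 1593.0 kN.
Block shear: shear path 2×[36+1×54] = 2×90 mm, A_gv = 4500, A_nv = 2×(90 − 1.5×20)×25 = 3000 mm²; tension across gage: (100 − 2×20)×25 = 1500 mm². R_n = min(0.6×400×3000, 0.6×250×4500) + 1.0×400×1500 = min(720, 675) + 600 = 1275 kN. φR_n = 0.75 × 1275 = 956.3 kN.
Governing: min(336.6, 1593.0, 956.3) = 336.6 kN → bolt shear.

336.6 kN (bolt shear governs)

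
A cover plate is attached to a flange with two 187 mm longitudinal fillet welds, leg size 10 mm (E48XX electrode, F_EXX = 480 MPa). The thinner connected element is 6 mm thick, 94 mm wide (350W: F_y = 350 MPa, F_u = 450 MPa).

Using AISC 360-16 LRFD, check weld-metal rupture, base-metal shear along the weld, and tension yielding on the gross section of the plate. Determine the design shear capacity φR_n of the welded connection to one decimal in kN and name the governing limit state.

Weld metal: throat = 0.707×10 = 7.07 mm, L = 2×187 = 374 mm. φR_n = 0.75 × 0.6 × 480 × 7.07 × 374 = 571.1 kN.
Base metal shear (6 mm plate): yield φR_n = 1.0×0.6×350×6×374 = 471.2 kN; rupture φR_n = 0.75×0.6×450×6×374 = 454.4 kN; take 454.4 kN (rupture).
Tension yield (gross): A_g = 94×6 = 564 mm². φR_n = 0.90 × 350 × 564 = 177.7 kN.
Governing: min(571.1, 454.4, 177.7) = 177.7 kN → gross-section yield.

177.7 kN (gross-section yield governs)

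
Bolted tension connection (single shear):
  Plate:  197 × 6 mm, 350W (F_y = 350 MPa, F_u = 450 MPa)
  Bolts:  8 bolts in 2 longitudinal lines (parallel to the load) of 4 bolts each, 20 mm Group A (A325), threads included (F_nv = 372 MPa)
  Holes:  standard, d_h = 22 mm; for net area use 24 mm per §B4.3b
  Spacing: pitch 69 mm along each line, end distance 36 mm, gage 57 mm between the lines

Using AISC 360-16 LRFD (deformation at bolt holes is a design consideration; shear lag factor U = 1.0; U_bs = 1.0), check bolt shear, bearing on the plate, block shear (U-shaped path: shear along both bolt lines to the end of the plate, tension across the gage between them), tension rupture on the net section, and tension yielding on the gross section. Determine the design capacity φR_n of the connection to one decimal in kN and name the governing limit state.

301.7 kN (net-section rupture governs)

Bolt shear: A_b = π(20)²/4 = 314.16 mm². φR_n = 0.75 × 372 × 314.16 × 8 × 1 = 701.2 kN.
Bearing (6 mm plate, F_u = 450 MPa): end bolts L_c = 36 − 22/2 = 25, R_n = min(1.2×25×6×450, 2.4×20×6×450) = 81 kN/bolt; interior L_c = 69 − 22 = 47, R_n = 129.6 kN/bolt. φR_n = 0.75 × (2×81 + 6×129.6) = 704.7 kN.
Block shear: shear path 2×[36+3×69] = 2×243 mm, A_gv = 2916, A_nv = 2×(243 − 3.5×24)×6 = 1908 mm²; tension across gage: (57 − 1×24)×6 = 198 mm². R_n = min(0.6×450×1908, 0.6×350×2916) + 1.0×450×198 = min(515.16, 612.36) + 89.1 = 604.26 kN. φR_n = 0.75 × 604.26 = 453.2 kN.
Tension rupture (net): A_n = (197 − 2×24)×6 = 894 mm² (U = 1.0, A_e = A_n). φR_n = 0.75 × 450 × 894 = 301.7 kN.
Tension yield (gross): A_g = 197×6 = 1182 mm². φR_n = 0.90 × 350 × 1182 = 372.3 kN.
Governing: min(701.2, 704.7, 453.2, 301.7, 372.3) = 301.7 kN → net-section rupture.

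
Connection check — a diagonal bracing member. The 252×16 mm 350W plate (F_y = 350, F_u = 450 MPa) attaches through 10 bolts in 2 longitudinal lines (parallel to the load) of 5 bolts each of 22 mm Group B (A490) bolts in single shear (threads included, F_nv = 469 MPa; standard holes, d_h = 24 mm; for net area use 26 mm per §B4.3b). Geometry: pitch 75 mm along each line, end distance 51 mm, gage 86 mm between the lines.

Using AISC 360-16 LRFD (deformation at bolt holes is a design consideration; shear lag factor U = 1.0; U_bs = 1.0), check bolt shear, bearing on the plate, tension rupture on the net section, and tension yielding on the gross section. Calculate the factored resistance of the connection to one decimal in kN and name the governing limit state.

Bolt shear: A_b = π(22)²/4 = 380.13 mm². φR_n = 0.75 × 469 × 380.13 × 10 × 1 = 1337.1 kN.
Bearing (16 mm plate, F_u = 450 MPa): end bolts L_c = 51 − 24/2 = 39, R_n = min(1.2×39×16×450, 2.4×22×16×450) = 336.96 kN/bolt; interior L_c = 75 − 24 = 51, R_n = 380.16 kN/bolt. φR_n = 0.75 × (2×336.96 + 8×380.16) = 2786.4 kN.
Tension rupture (net): A_n = (252 − 2×26)×16 = 3200 mm² (U = 1.0, A_e = A_n). φR_n = 0.75 × 450 × 3200 = 1080.0 kN.
Tension yield (gross): A_g = 252×16 = 4032 mm². φR_n = 0.90 × 350 × 4032 = 1270.1 kN.
Governing: min(1337.1, 2786.4, 1080.0, 1270.1) = 1080.0 kN → net-section rupture.

1080.0 kN (net-section rupture governs)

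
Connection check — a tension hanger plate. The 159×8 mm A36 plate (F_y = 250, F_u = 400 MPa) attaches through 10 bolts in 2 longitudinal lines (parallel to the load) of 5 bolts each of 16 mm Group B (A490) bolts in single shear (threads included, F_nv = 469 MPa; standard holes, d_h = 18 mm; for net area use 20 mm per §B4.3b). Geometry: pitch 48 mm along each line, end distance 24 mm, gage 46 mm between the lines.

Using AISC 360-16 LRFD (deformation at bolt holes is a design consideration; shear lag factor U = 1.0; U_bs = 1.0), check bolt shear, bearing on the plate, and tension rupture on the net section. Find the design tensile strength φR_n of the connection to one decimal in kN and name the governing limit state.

285.6 kN (net-section rupture governs)

Bolt shear: A_b = π(16)²/4 = 201.06 mm². φR_n = 0.75 × 469 × 201.06 × 10 × 1 = 707.2 kN.
Bearing (8 mm plate, F_u = 400 MPa): end bolts L_c = 24 − 18/2 = 15, R_n = min(1.2×15×8×400, 2.4×16×8×400) = 57.6 kN/bolt; interior L_c = 48 − 18 = 30, R_n = 115.2 kN/bolt. φR_n = 0.75 × (2×57.6 + 8×115.2) = 777.6 kN.
Tension rupture (net): A_n = (159 − 2×20)×8 = 952 mm² (U = 1.0, A_e = A_n). φR_n = 0.75 × 400 × 952 = 285.6 kN.
Governing: min(707.2, 777.6, 285.6) = 285.6 kN → net-section rupture.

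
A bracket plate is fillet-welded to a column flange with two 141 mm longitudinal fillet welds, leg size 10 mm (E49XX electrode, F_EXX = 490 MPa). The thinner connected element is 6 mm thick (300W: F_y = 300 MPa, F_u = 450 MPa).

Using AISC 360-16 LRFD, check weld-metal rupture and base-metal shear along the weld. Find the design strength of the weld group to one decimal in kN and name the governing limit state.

Weld metal: throat = 0.707×10 = 7.07 mm, L = 2×141 = 282 mm. φR_n = 0.75 × 0.6 × 490 × 7.07 × 282 = 439.6 kN.
Base metal shear (6 mm plate): yield φR_n = 1.0×0.6×300×6×282 = 304.6 kN; rupture φR_n = 0.75×0.6×450×6×282 = 342.6 kN; take 304.6 kN (yield).
Governing: min(439.6, 304.6) = 304.6 kN → base-metal shear.

304.6 kN (base-metal shear governs)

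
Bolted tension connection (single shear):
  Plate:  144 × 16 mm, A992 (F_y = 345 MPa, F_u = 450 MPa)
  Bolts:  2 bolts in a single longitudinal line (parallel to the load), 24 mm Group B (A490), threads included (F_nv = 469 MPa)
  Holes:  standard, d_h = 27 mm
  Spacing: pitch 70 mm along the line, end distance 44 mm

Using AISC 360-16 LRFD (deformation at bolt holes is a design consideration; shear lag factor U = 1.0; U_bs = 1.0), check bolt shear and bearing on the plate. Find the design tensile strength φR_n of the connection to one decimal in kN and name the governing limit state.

318.3 kN (bolt shear governs)

Bolt shear: A_b = π(24)²/4 = 452.39 mm². φR_n = 0.75 × 469 × 452.39 × 2 × 1 = 318.3 kN.
Bearing (16 mm plate, F_u = 450 MPa): end bolts L_c = 44 − 27/2 = 30.5, R_n = min(1.2×30.5×16×450, 2.4×24×16×450) = 263.52 kN/bolt; interior L_c = 70 − 27 = 43, R_n = 371.52 kN/bolt. φR_n = 0.75 × (1×263.52 + 1×371.52) = 476.3 kN.
Governing: min(318.3, 476.3) = 318.3 kN → bolt shear.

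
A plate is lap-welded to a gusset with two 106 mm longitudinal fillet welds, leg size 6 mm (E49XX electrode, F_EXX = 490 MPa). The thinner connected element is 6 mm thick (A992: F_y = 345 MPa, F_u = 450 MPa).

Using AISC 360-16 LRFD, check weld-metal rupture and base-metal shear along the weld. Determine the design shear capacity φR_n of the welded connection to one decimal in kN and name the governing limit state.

Weld metal: throat = 0.707×6 = 4.242 mm, L = 2×106 = 212 mm. φR_n = 0.75 × 0.6 × 490 × 4.242 × 212 = 198.3 kN.
Base metal shear (6 mm plate): yield φR_n = 1.0×0.6×345×6×212 = 263.3 kN; rupture φR_n = 0.75×0.6×450×6×212 = 257.6 kN; take 257.6 kN (rupture).
Governing: min(198.3, 257.6) = 198.3 kN → weld metal.

198.3 kN (weld metal governs)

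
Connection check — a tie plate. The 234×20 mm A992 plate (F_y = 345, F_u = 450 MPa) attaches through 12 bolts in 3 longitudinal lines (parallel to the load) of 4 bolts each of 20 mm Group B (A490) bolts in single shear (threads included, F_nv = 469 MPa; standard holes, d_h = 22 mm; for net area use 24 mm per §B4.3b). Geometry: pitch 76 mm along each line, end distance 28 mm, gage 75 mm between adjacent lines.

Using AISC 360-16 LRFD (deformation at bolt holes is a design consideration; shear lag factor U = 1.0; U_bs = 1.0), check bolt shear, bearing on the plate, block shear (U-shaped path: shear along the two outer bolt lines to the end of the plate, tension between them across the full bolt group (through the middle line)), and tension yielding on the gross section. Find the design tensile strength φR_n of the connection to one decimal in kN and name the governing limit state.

Bolt shear: A_b = π(20)²/4 = 314.16 mm². φR_n = 0.75 × 469 × 314.16 × 12 × 1 = 1326.1 kN.
Bearing (20 mm plate, F_u = 450 MPa): end bolts L_c = 28 − 22/2 = 17, R_n = min(1.2×17×20×450, 2.4×20×20×450) = 183.6 kN/bolt; interior L_c = 76 − 22 = 54, R_n = 432 kN/bolt. φR_n = 0.75 × (3×183.6 + 9×432) = 3329.1 kN.
Block shear: shear path 2×[28+3×76] = 2×256 mm, A_gv = 10240, A_nv = 2×(256 − 3.5×24)×20 = 6880 mm²; tension across gage: (150 − 2×24)×20 = 2040 mm². R_n = min(0.6×450×6880, 0.6×345×10240) + 1.0×450×2040 = min(1857.6, 2119.7) + 918 = 2775.6 kN. φR_n = 0.75 × 2775.6 = 2081.7 kN.
Tension yield (gross): A_g = 234×20 = 4680 mm². φR_n = 0.90 × 345 × 4680 = 1453.1 kN.
Governing: min(1326.1, 3329.1, 2081.7, 1453.1) = 1326.1 kN → bolt shear.

1326.1 kN (bolt shear governs)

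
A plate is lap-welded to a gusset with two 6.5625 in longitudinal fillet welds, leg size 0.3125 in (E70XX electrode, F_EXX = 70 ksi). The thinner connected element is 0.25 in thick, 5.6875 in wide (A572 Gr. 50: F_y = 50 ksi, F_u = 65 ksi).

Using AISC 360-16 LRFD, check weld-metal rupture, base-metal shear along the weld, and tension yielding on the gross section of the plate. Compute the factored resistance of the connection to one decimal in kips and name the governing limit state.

Weld metal: throat = 0.707×0.3125 = 0.22094 in, L = 2×6.5625 = 13.125 in. φR_n = 0.75 × 0.6 × 70 × 0.22094 × 13.125 = 91.3 kips.
Base metal shear (0.25 in plate): yield φR_n = 1.0×0.6×50×0.25×13.125 = 98.4 kips; rupture φR_n = 0.75×0.6×65×0.25×13.125 = 96.0 kips; take 96.0 kips (rupture).
Tension yield (gross): A_g = 5.6875×0.25 = 1.4219 in². φR_n = 0.90 × 50 × 1.4219 = 64.0 kips.
Governing: min(91.3, 96.0, 64.0) = 64.0 kips → gross-section yield.

64.0 kips (gross-section yield governs)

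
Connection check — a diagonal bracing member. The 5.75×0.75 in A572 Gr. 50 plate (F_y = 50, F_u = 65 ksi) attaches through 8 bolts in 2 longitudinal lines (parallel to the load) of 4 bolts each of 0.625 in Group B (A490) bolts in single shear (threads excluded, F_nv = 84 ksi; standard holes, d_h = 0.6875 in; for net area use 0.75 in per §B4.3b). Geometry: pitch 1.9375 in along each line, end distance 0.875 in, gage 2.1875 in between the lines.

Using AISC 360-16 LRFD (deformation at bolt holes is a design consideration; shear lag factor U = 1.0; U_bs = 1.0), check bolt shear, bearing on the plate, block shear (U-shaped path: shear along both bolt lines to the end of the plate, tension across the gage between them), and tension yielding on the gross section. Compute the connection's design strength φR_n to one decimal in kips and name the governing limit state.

Bolt shear: A_b = π(0.625)²/4 = 0.3068 in². φR_n = 0.75 × 84 × 0.3068 × 8 × 1 = 154.6 kips.
Bearing (0.75 in plate, F_u = 65 ksi): end bolts L_c = 0.875 − 0.6875/2 = 0.53125, R_n = min(1.2×0.53125×0.75×65, 2.4×0.625×0.75×65) = 31.078 kips/bolt; interior L_c = 1.9375 − 0.6875 = 1.25, R_n = 73.125 kips/bolt. φR_n = 0.75 × (2×31.078 + 6×73.125) = 375.7 kips.
Block shear: shear path 2×[0.875+3×1.9375] = 2×6.6875 in, A_gv = 10.031, A_nv = 2×(6.6875 − 3.5×0.75)×0.75 = 6.0938 in²; tension across gage: (2.1875 − 1×0.75)×0.75 = 1.0781 in². R_n = min(0.6×65×6.0938, 0.6×50×10.031) + 1.0×65×1.0781 = min(237.66, 300.93) + 70.077 = 307.74 kips. φR_n = 0.75 × 307.74 = 230.8 kips.
Tension yield (gross): A_g = 5.75×0.75 = 4.3125 in². φR_n = 0.90 × 50 × 4.3125 = 194.1 kips.
Governing: min(154.6, 375.7, 230.8, 194.1) = 154.6 kips → bolt shear.

154.6 kips (bolt shear governs)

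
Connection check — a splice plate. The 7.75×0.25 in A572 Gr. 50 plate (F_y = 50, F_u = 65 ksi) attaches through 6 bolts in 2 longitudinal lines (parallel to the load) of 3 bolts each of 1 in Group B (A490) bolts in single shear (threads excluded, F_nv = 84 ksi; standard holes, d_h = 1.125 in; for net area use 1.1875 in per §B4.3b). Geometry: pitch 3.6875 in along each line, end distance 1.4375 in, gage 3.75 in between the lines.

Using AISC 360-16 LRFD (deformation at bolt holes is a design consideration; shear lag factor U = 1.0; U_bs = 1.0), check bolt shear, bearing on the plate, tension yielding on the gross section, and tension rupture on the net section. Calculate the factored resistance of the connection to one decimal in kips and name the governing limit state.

Bolt shear: A_b = π(1)²/4 = 0.7854 in². φR_n = 0.75 × 84 × 0.7854 × 6 × 1 = 296.9 kips.
Bearing (0.25 in plate, F_u = 65 ksi): end bolts L_c = 1.4375 − 1.125/2 = 0.875, R_n = min(1.2×0.875×0.25×65, 2.4×1×0.25×65) = 17.063 kips/bolt; interior L_c = 3.6875 − 1.125 = 2.5625, R_n = 39 kips/bolt. φR_n = 0.75 × (2×17.063 + 4×39) = 142.6 kips.
Tension yield (gross): A_g = 7.75×0.25 = 1.9375 in². φR_n = 0.90 × 50 × 1.9375 = 87.2 kips.
Tension rupture (net): A_n = (7.75 − 2×1.1875)×0.25 = 1.3438 in² (U = 1.0, A_e = A_n). φR_n = 0.75 × 65 × 1.3438 = 65.5 kips.
Governing: min(296.9, 142.6, 87.2, 65.5) = 65.5 kips → net-section rupture.

65.5 kips (net-section rupture governs)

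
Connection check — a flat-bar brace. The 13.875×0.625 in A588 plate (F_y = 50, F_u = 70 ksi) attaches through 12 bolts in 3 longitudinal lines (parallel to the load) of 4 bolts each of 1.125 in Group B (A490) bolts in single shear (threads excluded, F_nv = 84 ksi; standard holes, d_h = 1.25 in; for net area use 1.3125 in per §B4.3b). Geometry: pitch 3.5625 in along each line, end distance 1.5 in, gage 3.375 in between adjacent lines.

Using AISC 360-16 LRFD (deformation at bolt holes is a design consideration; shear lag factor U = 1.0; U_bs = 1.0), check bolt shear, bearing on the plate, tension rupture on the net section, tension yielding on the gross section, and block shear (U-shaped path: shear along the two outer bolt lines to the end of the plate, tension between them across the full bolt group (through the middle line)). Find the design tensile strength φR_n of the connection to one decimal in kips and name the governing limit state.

Bolt shear: A_b = π(1.125)²/4 = 0.99402 in². φR_n = 0.75 × 84 × 0.99402 × 12 × 1 = 751.5 kips.
Bearing (0.625 in plate, F_u = 70 ksi): end bolts L_c = 1.5 − 1.25/2 = 0.875, R_n = min(1.2×0.875×0.625×70, 2.4×1.125×0.625×70) = 45.938 kips/bolt; interior L_c = 3.5625 − 1.25 = 2.3125, R_n = 118.13 kips/bolt. φR_n = 0.75 × (3×45.938 + 9×118.13) = 900.7 kips.
Tension rupture (net): A_n = (13.875 − 3×1.3125)×0.625 = 6.2109 in² (U = 1.0, A_e = A_n). φR_n = 0.75 × 70 × 6.2109 = 326.1 kips.
Tension yield (gross): A_g = 13.875×0.625 = 8.6719 in². φR_n = 0.90 × 50 × 8.6719 = 390.2 kips.
Block shear: shear path 2×[1.5+3×3.5625] = 2×12.1875 in, A_gv = 15.234, A_nv = 2×(12.1875 − 3.5×1.3125)×0.625 = 9.4922 in²; tension across gage: (6.75 − 2×1.3125)×0.625 = 2.5781 in². R_n = min(0.6×70×9.4922, 0.6×50×15.234) + 1.0×70×2.5781 = min(398.67, 457.02) + 180.47 = 579.14 kips. φR_n = 0.75 × 579.14 = 434.4 kips.
Governing: min(751.5, 900.7, 326.1, 390.2, 434.4) = 326.1 kips → net-section rupture.

326.1 kips (net-section rupture governs)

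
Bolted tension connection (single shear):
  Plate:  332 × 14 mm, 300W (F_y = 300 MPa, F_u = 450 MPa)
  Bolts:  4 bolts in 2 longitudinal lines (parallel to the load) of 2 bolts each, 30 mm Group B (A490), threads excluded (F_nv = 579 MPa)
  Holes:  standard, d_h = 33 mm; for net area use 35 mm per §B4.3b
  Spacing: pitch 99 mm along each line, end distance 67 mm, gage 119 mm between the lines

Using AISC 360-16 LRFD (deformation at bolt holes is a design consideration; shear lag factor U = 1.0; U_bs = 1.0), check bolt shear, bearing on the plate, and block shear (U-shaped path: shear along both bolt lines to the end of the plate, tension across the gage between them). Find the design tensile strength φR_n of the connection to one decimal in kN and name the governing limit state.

1024.4 kN (block shear governs)

Bolt shear: A_b = π(30)²/4 = 706.86 mm². φR_n = 0.75 × 579 × 706.86 × 4 × 1 = 1227.8 kN.
Bearing (14 mm plate, F_u = 450 MPa): end bolts L_c = 67 − 33/2 = 50.5, R_n = min(1.2×50.5×14×450, 2.4×30×14×450) = 381.78 kN/bolt; interior L_c = 99 − 33 = 66, R_n = 453.6 kN/bolt. φR_n = 0.75 × (2×381.78 + 2×453.6) = 1253.1 kN.
Block shear: shear path 2×[67+1×99] = 2×166 mm, A_gv = 4648, A_nv = 2×(166 − 1.5×35)×14 = 3178 mm²; tension across gage: (119 − 1×35)×14 = 1176 mm². R_n = min(0.6×450×3178, 0.6×300×4648) + 1.0×450×1176 = min(858.06, 836.64) + 529.2 = 1365.8 kN. φR_n = 0.75 × 1365.8 = 1024.4 kN.
Governing: min(1227.8, 1253.1, 1024.4) = 1024.4 kN → block shear.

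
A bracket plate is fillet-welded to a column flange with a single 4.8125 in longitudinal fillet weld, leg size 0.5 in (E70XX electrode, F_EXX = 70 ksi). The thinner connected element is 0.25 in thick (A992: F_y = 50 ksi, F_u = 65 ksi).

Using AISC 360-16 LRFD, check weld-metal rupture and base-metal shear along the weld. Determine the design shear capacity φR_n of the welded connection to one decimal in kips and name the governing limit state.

Weld metal: throat = 0.707×0.5 = 0.3535 in, L = 4.8125 in. φR_n = 0.75 × 0.6 × 70 × 0.3535 × 4.8125 = 53.6 kips.
Base metal shear (0.25 in plate): yield φR_n = 1.0×0.6×50×0.25×4.8125 = 36.1 kips; rupture φR_n = 0.75×0.6×65×0.25×4.8125 = 35.2 kips; take 35.2 kips (rupture).
Governing: min(53.6, 35.2) = 35.2 kips → base-metal shear.

35.2 kips (base-metal shear governs)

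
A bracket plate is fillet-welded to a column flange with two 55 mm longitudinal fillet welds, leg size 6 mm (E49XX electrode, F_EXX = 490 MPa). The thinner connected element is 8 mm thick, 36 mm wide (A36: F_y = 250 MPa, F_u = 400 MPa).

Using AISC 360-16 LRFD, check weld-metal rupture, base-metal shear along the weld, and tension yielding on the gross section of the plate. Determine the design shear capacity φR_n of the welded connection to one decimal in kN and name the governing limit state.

64.8 kN (gross-section yield governs)

Weld metal: throat = 0.707×6 = 4.242 mm, L = 2×55 = 110 mm. φR_n = 0.75 × 0.6 × 490 × 4.242 × 110 = 102.9 kN.
Base metal shear (8 mm plate): yield φR_n = 1.0×0.6×250×8×110 = 132.0 kN; rupture φR_n = 0.75×0.6×400×8×110 = 158.4 kN; take 132.0 kN (yield).
Tension yield (gross): A_g = 36×8 = 288 mm². φR_n = 0.90 × 250 × 288 = 64.8 kN.
Governing: min(102.9, 132.0, 64.8) = 64.8 kN → gross-section yield.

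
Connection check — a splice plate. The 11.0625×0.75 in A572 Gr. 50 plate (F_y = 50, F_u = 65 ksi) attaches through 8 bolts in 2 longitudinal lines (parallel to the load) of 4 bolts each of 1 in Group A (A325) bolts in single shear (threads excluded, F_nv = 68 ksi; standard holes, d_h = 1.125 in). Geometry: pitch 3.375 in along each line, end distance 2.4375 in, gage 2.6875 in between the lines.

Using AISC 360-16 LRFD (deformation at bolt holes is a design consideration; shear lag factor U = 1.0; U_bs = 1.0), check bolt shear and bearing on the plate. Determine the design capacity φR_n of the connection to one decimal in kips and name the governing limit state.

Bolt shear: A_b = π(1)²/4 = 0.7854 in². φR_n = 0.75 × 68 × 0.7854 × 8 × 1 = 320.4 kips.
Bearing (0.75 in plate, F_u = 65 ksi): end bolts L_c = 2.4375 − 1.125/2 = 1.875, R_n = min(1.2×1.875×0.75×65, 2.4×1×0.75×65) = 109.69 kips/bolt; interior L_c = 3.375 − 1.125 = 2.25, R_n = 117 kips/bolt. φR_n = 0.75 × (2×109.69 + 6×117) = 691.0 kips.
Governing: min(320.4, 691.0) = 320.4 kips → bolt shear.

320.4 kips (bolt shear governs)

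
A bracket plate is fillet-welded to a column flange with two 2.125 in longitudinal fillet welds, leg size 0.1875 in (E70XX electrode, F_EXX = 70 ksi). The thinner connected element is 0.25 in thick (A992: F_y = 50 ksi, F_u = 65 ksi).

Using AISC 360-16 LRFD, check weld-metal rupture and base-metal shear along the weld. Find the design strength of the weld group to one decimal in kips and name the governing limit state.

17.7 kips (weld metal governs)

Weld metal: throat = 0.707×0.1875 = 0.13256 in, L = 2×2.125 = 4.25 in. φR_n = 0.75 × 0.6 × 70 × 0.13256 × 4.25 = 17.7 kips.
Base metal shear (0.25 in plate): yield φR_n = 1.0×0.6×50×0.25×4.25 = 31.9 kips; rupture φR_n = 0.75×0.6×65×0.25×4.25 = 31.1 kips; take 31.1 kips (rupture).
Governing: min(17.7, 31.1) = 17.7 kips → weld metal.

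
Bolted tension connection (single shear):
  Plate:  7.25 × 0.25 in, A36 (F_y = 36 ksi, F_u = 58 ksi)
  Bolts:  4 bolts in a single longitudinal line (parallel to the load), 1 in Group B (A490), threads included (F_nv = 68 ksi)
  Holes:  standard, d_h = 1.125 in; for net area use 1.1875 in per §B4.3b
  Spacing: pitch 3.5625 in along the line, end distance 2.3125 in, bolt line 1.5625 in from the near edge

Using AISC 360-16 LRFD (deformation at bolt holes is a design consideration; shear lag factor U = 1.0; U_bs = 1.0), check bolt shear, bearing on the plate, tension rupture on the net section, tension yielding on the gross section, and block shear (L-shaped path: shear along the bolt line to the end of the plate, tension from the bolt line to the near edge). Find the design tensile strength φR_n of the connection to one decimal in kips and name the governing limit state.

Bolt shear: A_b = π(1)²/4 = 0.7854 in². φR_n = 0.75 × 68 × 0.7854 × 4 × 1 = 160.2 kips.
Bearing (0.25 in plate, F_u = 58 ksi): end bolts L_c = 2.3125 − 1.125/2 = 1.75, R_n = min(1.2×1.75×0.25×58, 2.4×1×0.25×58) = 30.45 kips/bolt; interior L_c = 3.5625 − 1.125 = 2.4375, R_n = 34.8 kips/bolt. φR_n = 0.75 × (1×30.45 + 3×34.8) = 101.1 kips.
Tension rupture (net): A_n = (7.25 − 1×1.1875)×0.25 = 1.5156 in² (U = 1.0, A_e = A_n). φR_n = 0.75 × 58 × 1.5156 = 65.9 kips.
Tension yield (gross): A_g = 7.25×0.25 = 1.8125 in². φR_n = 0.90 × 36 × 1.8125 = 58.7 kips.
Block shear: shear path 1×[2.3125+3×3.5625] = 1×13 in, A_gv = 3.25, A_nv = 1×(13 − 3.5×1.1875)×0.25 = 2.2109 in²; tension to near edge: (1.5625 − 0.5×1.1875)×0.25 = 0.24219 in². R_n = min(0.6×58×2.2109, 0.6×36×3.25) + 1.0×58×0.24219 = min(76.939, 70.2) + 14.047 = 84.247 kips. φR_n = 0.75 × 84.247 = 63.2 kips.
Governing: min(160.2, 101.1, 65.9, 58.7, 63.2) = 58.7 kips → gross-section yield.

58.7 kips (gross-section yield governs)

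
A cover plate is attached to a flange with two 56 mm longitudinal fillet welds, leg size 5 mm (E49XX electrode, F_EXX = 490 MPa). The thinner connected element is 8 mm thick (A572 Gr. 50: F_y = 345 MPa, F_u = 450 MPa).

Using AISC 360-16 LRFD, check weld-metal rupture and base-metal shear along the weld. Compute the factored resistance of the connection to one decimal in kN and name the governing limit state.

87.3 kN (weld metal governs)

Weld metal: throat = 0.707×5 = 3.535 mm, L = 2×56 = 112 mm. φR_n = 0.75 × 0.6 × 490 × 3.535 × 112 = 87.3 kN.
Base metal shear (8 mm plate): yield φR_n = 1.0×0.6×345×8×112 = 185.5 kN; rupture φR_n = 0.75×0.6×450×8×112 = 181.4 kN; take 181.4 kN (rupture).
Governing: min(87.3, 181.4) = 87.3 kN → weld metal.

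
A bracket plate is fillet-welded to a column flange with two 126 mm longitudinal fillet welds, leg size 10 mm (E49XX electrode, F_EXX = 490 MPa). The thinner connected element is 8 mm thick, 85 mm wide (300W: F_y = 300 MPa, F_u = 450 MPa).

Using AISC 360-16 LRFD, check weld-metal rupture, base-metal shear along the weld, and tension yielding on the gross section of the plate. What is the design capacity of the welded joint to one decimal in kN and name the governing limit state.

183.6 kN (gross-section yield governs)

Weld metal: throat = 0.707×10 = 7.07 mm, L = 2×126 = 252 mm. φR_n = 0.75 × 0.6 × 490 × 7.07 × 252 = 392.9 kN.
Base metal shear (8 mm plate): yield φR_n = 1.0×0.6×300×8×252 = 362.9 kN; rupture φR_n = 0.75×0.6×450×8×252 = 408.2 kN; take 362.9 kN (yield).
Tension yield (gross): A_g = 85×8 = 680 mm². φR_n = 0.90 × 300 × 680 = 183.6 kN.
Governing: min(392.9, 362.9, 183.6) = 183.6 kN → gross-section yield.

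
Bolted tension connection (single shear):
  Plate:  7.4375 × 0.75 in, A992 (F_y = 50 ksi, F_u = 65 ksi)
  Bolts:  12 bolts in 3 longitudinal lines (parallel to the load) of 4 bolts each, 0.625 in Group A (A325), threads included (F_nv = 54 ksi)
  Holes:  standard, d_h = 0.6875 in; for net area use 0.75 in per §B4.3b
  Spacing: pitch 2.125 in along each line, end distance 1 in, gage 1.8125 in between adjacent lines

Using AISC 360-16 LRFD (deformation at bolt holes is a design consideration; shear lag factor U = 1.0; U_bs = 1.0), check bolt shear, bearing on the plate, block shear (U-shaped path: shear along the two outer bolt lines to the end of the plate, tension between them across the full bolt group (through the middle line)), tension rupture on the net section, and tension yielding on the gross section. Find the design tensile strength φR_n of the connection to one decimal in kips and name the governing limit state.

149.1 kips (bolt shear governs)

Bolt shear: A_b = π(0.625)²/4 = 0.3068 in². φR_n = 0.75 × 54 × 0.3068 × 12 × 1 = 149.1 kips.
Bearing (0.75 in plate, F_u = 65 ksi): end bolts L_c = 1 − 0.6875/2 = 0.65625, R_n = min(1.2×0.65625×0.75×65, 2.4×0.625×0.75×65) = 38.391 kips/bolt; interior L_c = 2.125 − 0.6875 = 1.4375, R_n = 73.125 kips/bolt. φR_n = 0.75 × (3×38.391 + 9×73.125) = 580.0 kips.
Block shear: shear path 2×[1+3×2.125] = 2×7.375 in, A_gv = 11.063, A_nv = 2×(7.375 − 3.5×0.75)×0.75 = 7.125 in²; tension across gage: (3.625 − 2×0.75)×0.75 = 1.5938 in². R_n = min(0.6×65×7.125, 0.6×50×11.063) + 1.0×65×1.5938 = min(277.88, 331.89) + 103.6 = 381.48 kips. φR_n = 0.75 × 381.48 = 286.1 kips.
Tension rupture (net): A_n = (7.4375 − 3×0.75)×0.75 = 3.8906 in² (U = 1.0, A_e = A_n). φR_n = 0.75 × 65 × 3.8906 = 189.7 kips.
Tension yield (gross): A_g = 7.4375×0.75 = 5.5781 in². φR_n = 0.90 × 50 × 5.5781 = 251.0 kips.
Governing: min(149.1, 580.0, 286.1, 189.7, 251.0) = 149.1 kips → bolt shear.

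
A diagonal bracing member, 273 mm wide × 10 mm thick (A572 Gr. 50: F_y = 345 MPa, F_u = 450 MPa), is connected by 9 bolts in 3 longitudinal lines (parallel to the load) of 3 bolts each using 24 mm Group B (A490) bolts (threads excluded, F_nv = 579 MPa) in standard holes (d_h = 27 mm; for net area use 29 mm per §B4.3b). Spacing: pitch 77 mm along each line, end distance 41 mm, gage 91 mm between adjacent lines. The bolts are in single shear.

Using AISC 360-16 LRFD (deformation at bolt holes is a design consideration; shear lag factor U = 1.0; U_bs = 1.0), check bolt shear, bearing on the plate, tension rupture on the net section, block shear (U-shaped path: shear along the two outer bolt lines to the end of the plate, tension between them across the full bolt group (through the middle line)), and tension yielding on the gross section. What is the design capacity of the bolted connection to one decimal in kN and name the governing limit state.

Bolt shear: A_b = π(24)²/4 = 452.39 mm². φR_n = 0.75 × 579 × 452.39 × 9 × 1 = 1768.1 kN.
Bearing (10 mm plate, F_u = 450 MPa): end bolts L_c = 41 − 27/2 = 27.5, R_n = min(1.2×27.5×10×450, 2.4×24×10×450) = 148.5 kN/bolt; interior L_c = 77 − 27 = 50, R_n = 259.2 kN/bolt. φR_n = 0.75 × (3×148.5 + 6×259.2) = 1500.5 kN.
Tension rupture (net): A_n = (273 − 3×29)×10 = 1860 mm² (U = 1.0, A_e = A_n). φR_n = 0.75 × 450 × 1860 = 627.8 kN.
Block shear: shear path 2×[41+2×77] = 2×195 mm, A_gv = 3900, A_nv = 2×(195 − 2.5×29)×10 = 2450 mm²; tension across gage: (182 − 2×29)×10 = 1240 mm². R_n = min(0.6×450×2450, 0.6×345×3900) + 1.0×450×1240 = min(661.5, 807.3) + 558 = 1219.5 kN. φR_n = 0.75 × 1219.5 = 914.6 kN.
Tension yield (gross): A_g = 273×10 = 2730 mm². φR_n = 0.90 × 345 × 2730 = 847.7 kN.
Governing: min(1768.1, 1500.5, 627.8, 914.6, 847.7) = 627.8 kN → net-section rupture.

627.8 kN (net-section rupture governs)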